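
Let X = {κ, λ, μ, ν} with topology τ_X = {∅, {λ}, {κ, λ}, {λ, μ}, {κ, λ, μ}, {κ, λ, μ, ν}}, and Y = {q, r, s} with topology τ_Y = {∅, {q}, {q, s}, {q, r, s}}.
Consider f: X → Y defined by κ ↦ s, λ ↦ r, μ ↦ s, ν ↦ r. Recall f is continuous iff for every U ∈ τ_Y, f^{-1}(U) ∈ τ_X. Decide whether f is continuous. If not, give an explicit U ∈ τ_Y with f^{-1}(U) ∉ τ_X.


f is NOT continuous.

Compute f^{-1}(U) for each U ∈ τ_Y:
  U = ∅: f^{-1}(U) = ∅ ∈ τ_X ✓.
  U = {q}: f^{-1}(U) = ∅ ∈ τ_X ✓.
  U = {q, s}: f^{-1}(U) = {κ, μ} ∉ τ_X ✗.
  U = {q, r, s}: f^{-1}(U) = {κ, λ, μ, ν} ∈ τ_X ✓.
Found U = {q, s} with f^{-1}(U) = {κ, μ} not in τ_X. Therefore f is NOT continuous.


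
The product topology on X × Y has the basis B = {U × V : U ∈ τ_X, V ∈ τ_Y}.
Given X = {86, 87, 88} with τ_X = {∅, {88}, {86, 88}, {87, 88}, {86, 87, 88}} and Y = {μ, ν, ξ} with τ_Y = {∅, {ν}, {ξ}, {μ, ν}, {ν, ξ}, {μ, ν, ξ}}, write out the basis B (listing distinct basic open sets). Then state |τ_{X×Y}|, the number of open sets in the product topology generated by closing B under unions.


Basis B = {∅ × ∅, {88} × {ν}, {88} × {ξ}, {86, 88} × {ν}, {86, 88} × {ξ}, {87, 88} × {ν}, {87, 88} × {ξ}, {88} × {μ, ν}, {88} × {ν, ξ}, {86, 87, 88} × {ν}, {86, 87, 88} × {ξ}, {88} × {μ, ν, ξ}, {86, 88} × {μ, ν}, {86, 88} × {ν, ξ}, {87, 88} × {μ, ν}, {87, 88} × {ν, ξ}, {86, 88} × {μ, ν, ξ}, {86, 87, 88} × {μ, ν}, {86, 87, 88} × {ν, ξ}, {87, 88} × {μ, ν, ξ}, {86, 87, 88} × {μ, ν, ξ}}; |τ_{X×Y}| = 70.

Enumerate products U × V with U ∈ τ_X, V ∈ τ_Y (deduplicated):
  ∅ × ∅ = {} (∅)
  {88} × {ν} = {(88,ν)}
  {88} × {ξ} = {(88,ξ)}
  {86, 88} × {ν} = {(86,ν), (88,ν)}
  {86, 88} × {ξ} = {(86,ξ), (88,ξ)}
  {87, 88} × {ν} = {(87,ν), (88,ν)}
  {87, 88} × {ξ} = {(87,ξ), (88,ξ)}
  {88} × {μ, ν} = {(88,μ), (88,ν)}
  {88} × {ν, ξ} = {(88,ν), (88,ξ)}
  {86, 87, 88} × {ν} = {(86,ν), (87,ν), (88,ν)}
  {86, 87, 88} × {ξ} = {(86,ξ), (87,ξ), (88,ξ)}
  {88} × {μ, ν, ξ} = {(88,μ), (88,ν), (88,ξ)}
  {86, 88} × {μ, ν} = {(86,μ), (86,ν), (88,μ), (88,ν)}
  {86, 88} × {ν, ξ} = {(86,ν), (86,ξ), (88,ν), (88,ξ)}
  {87, 88} × {μ, ν} = {(87,μ), (87,ν), (88,μ), (88,ν)}
  {87, 88} × {ν, ξ} = {(87,ν), (87,ξ), (88,ν), (88,ξ)}
  {86, 88} × {μ, ν, ξ} = {(86,μ), (86,ν), (86,ξ), (88,μ), (88,ν), (88,ξ)}
  {86, 87, 88} × {μ, ν} = {(86,μ), (86,ν), (87,μ), (87,ν), (88,μ), (88,ν)}
  {86, 87, 88} × {ν, ξ} = {(86,ν), (86,ξ), (87,ν), (87,ξ), (88,ν), (88,ξ)}
  {87, 88} × {μ, ν, ξ} = {(87,μ), (87,ν), (87,ξ), (88,μ), (88,ν), (88,ξ)}
  {86, 87, 88} × {μ, ν, ξ} = {(86,μ), (86,ν), (86,ξ), (87,μ), (87,ν), (87,ξ), (88,μ), (88,ν), (88,ξ)}
These 21 distinct sets form the basis B.
Close under arbitrary unions to get τ_{X×Y}; counting gives |τ_{X×Y}| = 70.


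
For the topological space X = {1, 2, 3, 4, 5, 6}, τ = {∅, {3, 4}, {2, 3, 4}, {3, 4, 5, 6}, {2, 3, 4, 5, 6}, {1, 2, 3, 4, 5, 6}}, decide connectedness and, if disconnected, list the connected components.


(X, τ) is connected.

Find clopen sets (U ∈ τ with X ∖ U ∈ τ):
  U = ∅, X ∖ U = {1, 2, 3, 4, 5, 6} — both open, so U is clopen.
  U = {1, 2, 3, 4, 5, 6}, X ∖ U = ∅ — both open, so U is clopen.
Only trivial clopens (∅ and X) exist, so (X, τ) is connected.
Compute connected components by grouping points that agree on all clopens:
  component: {1, 2, 3, 4, 5, 6}


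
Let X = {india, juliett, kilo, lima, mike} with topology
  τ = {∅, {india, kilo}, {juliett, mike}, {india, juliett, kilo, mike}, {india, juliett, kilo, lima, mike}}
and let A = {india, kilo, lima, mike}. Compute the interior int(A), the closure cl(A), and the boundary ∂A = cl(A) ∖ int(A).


int(A) = {india, kilo}, cl(A) = {india, juliett, kilo, lima, mike}, ∂A = {juliett, lima, mike}.

Closed sets in (X, τ) are complements of opens:
  closed(X, τ) = {∅, {lima}, {india, kilo, lima}, {juliett, lima, mike}, {india, juliett, kilo, lima, mike}}.
int(A) = ⋃ {U ∈ τ : U ⊆ A}. Opens contained in A: ∅, {india, kilo}.
Taking the union of these: int(A) = {india, kilo}.
cl(A) = ⋂ {C closed : A ⊆ C}. Closed sets containing A: {india, juliett, kilo, lima, mike}.
Intersecting these: cl(A) = {india, juliett, kilo, lima, mike}.
∂A = cl(A) ∖ int(A) = {india, juliett, kilo, lima, mike} ∖ {india, kilo} = {juliett, lima, mike}.


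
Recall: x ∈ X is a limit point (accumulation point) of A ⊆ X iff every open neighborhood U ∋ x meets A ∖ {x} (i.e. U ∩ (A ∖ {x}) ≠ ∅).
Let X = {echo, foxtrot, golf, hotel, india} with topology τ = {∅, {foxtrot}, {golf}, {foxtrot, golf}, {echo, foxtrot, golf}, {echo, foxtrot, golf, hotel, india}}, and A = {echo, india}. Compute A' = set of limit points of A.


A' = {hotel, india}

For each x ∈ X, list the open sets U ∈ τ with x ∈ U, then check whether U ∩ (A ∖ {x}) ≠ ∅ for every such U.
  x = echo: open {echo, foxtrot, golf} ∋ x has {echo, foxtrot, golf} ∩ (A ∖ {echo}) = ∅, so x is NOT a limit point.
  x = foxtrot: open {foxtrot} ∋ x has {foxtrot} ∩ (A ∖ {foxtrot}) = ∅, so x is NOT a limit point.
  x = golf: open {golf} ∋ x has {golf} ∩ (A ∖ {golf}) = ∅, so x is NOT a limit point.
  x = hotel: opens ∋ x are {echo, foxtrot, golf, hotel, india}; each meets A ∖ {hotel}, so x IS a limit point.
  x = india: opens ∋ x are {echo, foxtrot, golf, hotel, india}; each meets A ∖ {india}, so x IS a limit point.
Collecting: A' = {hotel, india}.


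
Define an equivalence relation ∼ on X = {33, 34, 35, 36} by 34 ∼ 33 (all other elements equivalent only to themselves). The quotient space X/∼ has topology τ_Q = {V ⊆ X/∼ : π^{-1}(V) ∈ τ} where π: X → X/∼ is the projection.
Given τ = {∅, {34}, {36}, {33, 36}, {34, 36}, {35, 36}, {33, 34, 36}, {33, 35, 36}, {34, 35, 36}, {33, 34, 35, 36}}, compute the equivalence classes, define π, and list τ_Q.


X/∼ = {[33=34], [35], [36]}; |τ_Q| = 5.

Equivalence classes: [33=34], [35], [36].
Quotient map π: X → X/∼ sends 33 ↦ [33=34], 34 ↦ [33=34], 35 ↦ [35], 36 ↦ [36].
For each subset V ⊆ X/∼, compute π^{-1}(V) ⊆ X and check whether π^{-1}(V) ∈ τ. V is open in τ_Q iff π^{-1}(V) ∈ τ.
  V = {}: π^{-1}(V) = ∅ ∈ τ ✓.
  V = {[33=34]}: π^{-1}(V) = {33, 34} ∉ τ ✗.
  V = {[35]}: π^{-1}(V) = {35} ∉ τ ✗.
  V = {[33=34], [35]}: π^{-1}(V) = {33, 34, 35} ∉ τ ✗.
  V = {[36]}: π^{-1}(V) = {36} ∈ τ ✓.
  V = {[33=34], [36]}: π^{-1}(V) = {33, 34, 36} ∈ τ ✓.
  V = {[35], [36]}: π^{-1}(V) = {35, 36} ∈ τ ✓.
  V = {[33=34], [35], [36]}: π^{-1}(V) = {33, 34, 35, 36} ∈ τ ✓.
Open sets in the quotient: τ_Q = {{}, {[36]}, {[33=34], [36]}, {[35], [36]}, {[33=34], [35], [36]}} (5 elements).


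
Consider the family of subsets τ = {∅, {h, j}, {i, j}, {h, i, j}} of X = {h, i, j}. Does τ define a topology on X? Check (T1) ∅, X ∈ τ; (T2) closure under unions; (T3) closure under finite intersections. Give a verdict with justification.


τ is NOT a topology on X.

Axiom (T1): ∅ ∈ τ? Yes; X ∈ τ? Yes.
Axiom (T2/T3): check pairwise unions and intersections of members of τ.
Counterexample for (T3): {h, j} ∩ {i, j} = {j} ∉ τ. Therefore τ is NOT a topology.


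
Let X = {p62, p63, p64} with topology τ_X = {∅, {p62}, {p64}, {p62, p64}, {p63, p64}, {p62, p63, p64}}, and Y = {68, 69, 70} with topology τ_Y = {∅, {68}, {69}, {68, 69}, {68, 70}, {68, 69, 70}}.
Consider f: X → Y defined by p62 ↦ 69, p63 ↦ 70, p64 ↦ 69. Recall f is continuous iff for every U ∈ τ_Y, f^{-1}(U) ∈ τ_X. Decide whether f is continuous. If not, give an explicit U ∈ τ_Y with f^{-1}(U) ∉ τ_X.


f is NOT continuous.

Compute f^{-1}(U) for each U ∈ τ_Y:
  U = ∅: f^{-1}(U) = ∅ ∈ τ_X ✓.
  U = {68}: f^{-1}(U) = ∅ ∈ τ_X ✓.
  U = {69}: f^{-1}(U) = {p62, p64} ∈ τ_X ✓.
  U = {68, 69}: f^{-1}(U) = {p62, p64} ∈ τ_X ✓.
  U = {68, 70}: f^{-1}(U) = {p63} ∉ τ_X ✗.
  U = {68, 69, 70}: f^{-1}(U) = {p62, p63, p64} ∈ τ_X ✓.
Found U = {68, 70} with f^{-1}(U) = {p63} not in τ_X. Therefore f is NOT continuous.


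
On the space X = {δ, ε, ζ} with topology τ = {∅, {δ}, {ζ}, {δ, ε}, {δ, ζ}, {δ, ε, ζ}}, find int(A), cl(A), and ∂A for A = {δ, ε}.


int(A) = {δ, ε}, cl(A) = {δ, ε}, ∂A = ∅.

Closed sets in (X, τ) are complements of opens:
  closed(X, τ) = {∅, {ε}, {ζ}, {δ, ε}, {ε, ζ}, {δ, ε, ζ}}.
int(A) = ⋃ {U ∈ τ : U ⊆ A}. Opens contained in A: ∅, {δ}, {δ, ε}.
Taking the union of these: int(A) = {δ, ε}.
cl(A) = ⋂ {C closed : A ⊆ C}. Closed sets containing A: {δ, ε}, {δ, ε, ζ}.
Intersecting these: cl(A) = {δ, ε}.
∂A = cl(A) ∖ int(A) = {δ, ε} ∖ {δ, ε} = ∅.


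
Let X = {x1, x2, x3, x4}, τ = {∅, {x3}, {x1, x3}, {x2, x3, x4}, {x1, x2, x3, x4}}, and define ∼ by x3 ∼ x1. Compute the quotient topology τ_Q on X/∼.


X/∼ = {[x1=x3], [x2], [x4]}; |τ_Q| = 3.

Equivalence classes: [x1=x3], [x2], [x4].
Quotient map π: X → X/∼ sends x1 ↦ [x1=x3], x2 ↦ [x2], x3 ↦ [x1=x3], x4 ↦ [x4].
For each subset V ⊆ X/∼, compute π^{-1}(V) ⊆ X and check whether π^{-1}(V) ∈ τ. V is open in τ_Q iff π^{-1}(V) ∈ τ.
  V = {}: π^{-1}(V) = ∅ ∈ τ ✓.
  V = {[x1=x3]}: π^{-1}(V) = {x1, x3} ∈ τ ✓.
  V = {[x2]}: π^{-1}(V) = {x2} ∉ τ ✗.
  V = {[x1=x3], [x2]}: π^{-1}(V) = {x1, x2, x3} ∉ τ ✗.
  V = {[x4]}: π^{-1}(V) = {x4} ∉ τ ✗.
  V = {[x1=x3], [x4]}: π^{-1}(V) = {x1, x3, x4} ∉ τ ✗.
  V = {[x2], [x4]}: π^{-1}(V) = {x2, x4} ∉ τ ✗.
  V = {[x1=x3], [x2], [x4]}: π^{-1}(V) = {x1, x2, x3, x4} ∈ τ ✓.
Open sets in the quotient: τ_Q = {{}, {[x1=x3]}, {[x1=x3], [x2], [x4]}} (3 elements).


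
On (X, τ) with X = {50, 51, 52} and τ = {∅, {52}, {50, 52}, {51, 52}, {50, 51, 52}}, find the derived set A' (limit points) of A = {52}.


A' = {50, 51}

For each x ∈ X, list the open sets U ∈ τ with x ∈ U, then check whether U ∩ (A ∖ {x}) ≠ ∅ for every such U.
  x = 50: opens ∋ x are {50, 52}, {50, 51, 52}; each meets A ∖ {50}, so x IS a limit point.
  x = 51: opens ∋ x are {51, 52}, {50, 51, 52}; each meets A ∖ {51}, so x IS a limit point.
  x = 52: open {52} ∋ x has {52} ∩ (A ∖ {52}) = ∅, so x is NOT a limit point.
Collecting: A' = {50, 51}.


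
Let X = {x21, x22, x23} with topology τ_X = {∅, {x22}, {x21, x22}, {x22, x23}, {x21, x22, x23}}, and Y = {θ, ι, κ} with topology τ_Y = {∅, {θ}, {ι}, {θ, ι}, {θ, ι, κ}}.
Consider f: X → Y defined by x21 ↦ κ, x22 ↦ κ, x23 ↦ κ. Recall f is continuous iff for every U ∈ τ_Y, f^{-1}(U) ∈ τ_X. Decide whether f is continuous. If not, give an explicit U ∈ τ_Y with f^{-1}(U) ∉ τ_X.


f IS continuous.

Compute f^{-1}(U) for each U ∈ τ_Y:
  U = ∅: f^{-1}(U) = ∅ ∈ τ_X ✓.
  U = {θ}: f^{-1}(U) = ∅ ∈ τ_X ✓.
  U = {ι}: f^{-1}(U) = ∅ ∈ τ_X ✓.
  U = {θ, ι}: f^{-1}(U) = ∅ ∈ τ_X ✓.
  U = {θ, ι, κ}: f^{-1}(U) = {x21, x22, x23} ∈ τ_X ✓.
Every preimage lies in τ_X, so f IS continuous.


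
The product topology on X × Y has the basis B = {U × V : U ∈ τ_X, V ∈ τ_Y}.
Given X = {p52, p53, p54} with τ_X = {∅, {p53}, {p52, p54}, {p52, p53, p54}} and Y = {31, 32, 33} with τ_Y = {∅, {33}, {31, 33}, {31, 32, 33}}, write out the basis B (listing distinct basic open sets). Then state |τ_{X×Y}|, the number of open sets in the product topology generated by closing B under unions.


Basis B = {∅ × ∅, {p53} × {33}, {p52, p54} × {33}, {p53} × {31, 33}, {p52, p53, p54} × {33}, {p53} × {31, 32, 33}, {p52, p54} × {31, 33}, {p52, p54} × {31, 32, 33}, {p52, p53, p54} × {31, 33}, {p52, p53, p54} × {31, 32, 33}}; |τ_{X×Y}| = 16.

Enumerate products U × V with U ∈ τ_X, V ∈ τ_Y (deduplicated):
  ∅ × ∅ = {} (∅)
  {p53} × {33} = {(p53,33)}
  {p52, p54} × {33} = {(p52,33), (p54,33)}
  {p53} × {31, 33} = {(p53,31), (p53,33)}
  {p52, p53, p54} × {33} = {(p52,33), (p53,33), (p54,33)}
  {p53} × {31, 32, 33} = {(p53,31), (p53,32), (p53,33)}
  {p52, p54} × {31, 33} = {(p52,31), (p52,33), (p54,31), (p54,33)}
  {p52, p54} × {31, 32, 33} = {(p52,31), (p52,32), (p52,33), (p54,31), (p54,32), (p54,33)}
  {p52, p53, p54} × {31, 33} = {(p52,31), (p52,33), (p53,31), (p53,33), (p54,31), (p54,33)}
  {p52, p53, p54} × {31, 32, 33} = {(p52,31), (p52,32), (p52,33), (p53,31), (p53,32), (p53,33), (p54,31), (p54,32), (p54,33)}
These 10 distinct sets form the basis B.
Close under arbitrary unions to get τ_{X×Y}; counting gives |τ_{X×Y}| = 16.


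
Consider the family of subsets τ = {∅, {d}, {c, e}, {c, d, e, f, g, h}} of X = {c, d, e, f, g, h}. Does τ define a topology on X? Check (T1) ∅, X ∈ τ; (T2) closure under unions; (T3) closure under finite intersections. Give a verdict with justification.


τ is NOT a topology on X.

Axiom (T1): ∅ ∈ τ? Yes; X ∈ τ? Yes.
Axiom (T2/T3): check pairwise unions and intersections of members of τ.
Counterexample for (T2): {d} ∪ {c, e} = {c, d, e} ∉ τ. Therefore τ is NOT a topology.


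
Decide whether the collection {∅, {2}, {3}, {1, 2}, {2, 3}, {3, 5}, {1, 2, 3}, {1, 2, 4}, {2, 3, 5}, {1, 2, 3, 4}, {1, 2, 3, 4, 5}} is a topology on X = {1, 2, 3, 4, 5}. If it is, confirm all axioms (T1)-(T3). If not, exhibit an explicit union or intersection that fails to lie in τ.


τ is NOT a topology on X.

Axiom (T1): ∅ ∈ τ? Yes; X ∈ τ? Yes.
Axiom (T2/T3): check pairwise unions and intersections of members of τ.
Counterexample for (T2): {1, 2} ∪ {3, 5} = {1, 2, 3, 5} ∉ τ. Therefore τ is NOT a topology.


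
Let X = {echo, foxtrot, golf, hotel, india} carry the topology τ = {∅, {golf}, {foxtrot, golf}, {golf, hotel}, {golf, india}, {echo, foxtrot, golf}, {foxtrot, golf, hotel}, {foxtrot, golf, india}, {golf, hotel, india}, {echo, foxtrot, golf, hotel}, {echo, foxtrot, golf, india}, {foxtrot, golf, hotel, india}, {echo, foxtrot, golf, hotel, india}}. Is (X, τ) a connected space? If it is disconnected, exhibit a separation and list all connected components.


(X, τ) is connected.

Find clopen sets (U ∈ τ with X ∖ U ∈ τ):
  U = ∅, X ∖ U = {echo, foxtrot, golf, hotel, india} — both open, so U is clopen.
  U = {echo, foxtrot, golf, hotel, india}, X ∖ U = ∅ — both open, so U is clopen.
Only trivial clopens (∅ and X) exist, so (X, τ) is connected.
Compute connected components by grouping points that agree on all clopens:
  component: {echo, foxtrot, golf, hotel, india}


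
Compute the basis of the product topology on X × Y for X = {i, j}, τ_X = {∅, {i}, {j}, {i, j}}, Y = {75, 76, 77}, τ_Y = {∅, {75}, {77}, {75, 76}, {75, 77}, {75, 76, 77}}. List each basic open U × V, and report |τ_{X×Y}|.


Basis B = {∅ × ∅, {i} × {75}, {i} × {77}, {j} × {75}, {j} × {77}, {i} × {75, 76}, {i} × {75, 77}, {i, j} × {75}, {i, j} × {77}, {j} × {75, 76}, {j} × {75, 77}, {i} × {75, 76, 77}, {j} × {75, 76, 77}, {i, j} × {75, 76}, {i, j} × {75, 77}, {i, j} × {75, 76, 77}}; |τ_{X×Y}| = 36.

Enumerate products U × V with U ∈ τ_X, V ∈ τ_Y (deduplicated):
  ∅ × ∅ = {} (∅)
  {i} × {75} = {(i,75)}
  {i} × {77} = {(i,77)}
  {j} × {75} = {(j,75)}
  {j} × {77} = {(j,77)}
  {i} × {75, 76} = {(i,75), (i,76)}
  {i} × {75, 77} = {(i,75), (i,77)}
  {i, j} × {75} = {(i,75), (j,75)}
  {i, j} × {77} = {(i,77), (j,77)}
  {j} × {75, 76} = {(j,75), (j,76)}
  {j} × {75, 77} = {(j,75), (j,77)}
  {i} × {75, 76, 77} = {(i,75), (i,76), (i,77)}
  {j} × {75, 76, 77} = {(j,75), (j,76), (j,77)}
  {i, j} × {75, 76} = {(i,75), (i,76), (j,75), (j,76)}
  {i, j} × {75, 77} = {(i,75), (i,77), (j,75), (j,77)}
  {i, j} × {75, 76, 77} = {(i,75), (i,76), (i,77), (j,75), (j,76), (j,77)}
These 16 distinct sets form the basis B.
Close under arbitrary unions to get τ_{X×Y}; counting gives |τ_{X×Y}| = 36.


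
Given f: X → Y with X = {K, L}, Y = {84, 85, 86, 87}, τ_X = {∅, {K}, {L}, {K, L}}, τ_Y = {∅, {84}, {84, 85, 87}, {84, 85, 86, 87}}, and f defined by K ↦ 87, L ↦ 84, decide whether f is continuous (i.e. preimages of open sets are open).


f IS continuous.

Compute f^{-1}(U) for each U ∈ τ_Y:
  U = ∅: f^{-1}(U) = ∅ ∈ τ_X ✓.
  U = {84}: f^{-1}(U) = {L} ∈ τ_X ✓.
  U = {84, 85, 87}: f^{-1}(U) = {K, L} ∈ τ_X ✓.
  U = {84, 85, 86, 87}: f^{-1}(U) = {K, L} ∈ τ_X ✓.
Every preimage lies in τ_X, so f IS continuous.


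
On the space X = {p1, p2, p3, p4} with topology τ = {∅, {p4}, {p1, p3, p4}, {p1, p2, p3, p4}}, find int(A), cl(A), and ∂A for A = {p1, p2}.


int(A) = ∅, cl(A) = {p1, p2, p3}, ∂A = {p1, p2, p3}.

Closed sets in (X, τ) are complements of opens:
  closed(X, τ) = {∅, {p2}, {p1, p2, p3}, {p1, p2, p3, p4}}.
int(A) = ⋃ {U ∈ τ : U ⊆ A}. Opens contained in A: ∅.
Taking the union of these: int(A) = ∅.
cl(A) = ⋂ {C closed : A ⊆ C}. Closed sets containing A: {p1, p2, p3}, {p1, p2, p3, p4}.
Intersecting these: cl(A) = {p1, p2, p3}.
∂A = cl(A) ∖ int(A) = {p1, p2, p3} ∖ ∅ = {p1, p2, p3}.


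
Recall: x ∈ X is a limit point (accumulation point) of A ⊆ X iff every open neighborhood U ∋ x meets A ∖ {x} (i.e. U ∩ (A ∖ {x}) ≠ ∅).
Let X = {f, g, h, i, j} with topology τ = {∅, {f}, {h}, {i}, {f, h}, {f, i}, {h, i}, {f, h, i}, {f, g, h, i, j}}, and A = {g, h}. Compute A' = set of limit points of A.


A' = {g, j}

For each x ∈ X, list the open sets U ∈ τ with x ∈ U, then check whether U ∩ (A ∖ {x}) ≠ ∅ for every such U.
  x = f: open {f} ∋ x has {f} ∩ (A ∖ {f}) = ∅, so x is NOT a limit point.
  x = g: opens ∋ x are {f, g, h, i, j}; each meets A ∖ {g}, so x IS a limit point.
  x = h: open {h} ∋ x has {h} ∩ (A ∖ {h}) = ∅, so x is NOT a limit point.
  x = i: open {i} ∋ x has {i} ∩ (A ∖ {i}) = ∅, so x is NOT a limit point.
  x = j: opens ∋ x are {f, g, h, i, j}; each meets A ∖ {j}, so x IS a limit point.
Collecting: A' = {g, j}.


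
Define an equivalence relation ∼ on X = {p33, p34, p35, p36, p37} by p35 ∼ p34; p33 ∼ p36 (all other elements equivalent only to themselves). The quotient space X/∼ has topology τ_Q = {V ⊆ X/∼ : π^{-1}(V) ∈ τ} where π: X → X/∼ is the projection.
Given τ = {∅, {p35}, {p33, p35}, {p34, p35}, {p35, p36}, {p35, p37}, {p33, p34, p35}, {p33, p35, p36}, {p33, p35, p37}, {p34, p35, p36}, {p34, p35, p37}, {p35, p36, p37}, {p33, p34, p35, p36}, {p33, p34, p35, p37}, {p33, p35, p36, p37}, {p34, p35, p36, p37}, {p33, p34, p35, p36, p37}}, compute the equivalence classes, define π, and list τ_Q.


X/∼ = {[p33=p36], [p34=p35], [p37]}; |τ_Q| = 5.

Equivalence classes: [p33=p36], [p34=p35], [p37].
Quotient map π: X → X/∼ sends p33 ↦ [p33=p36], p34 ↦ [p34=p35], p35 ↦ [p34=p35], p36 ↦ [p33=p36], p37 ↦ [p37].
For each subset V ⊆ X/∼, compute π^{-1}(V) ⊆ X and check whether π^{-1}(V) ∈ τ. V is open in τ_Q iff π^{-1}(V) ∈ τ.
  V = {}: π^{-1}(V) = ∅ ∈ τ ✓.
  V = {[p33=p36]}: π^{-1}(V) = {p33, p36} ∉ τ ✗.
  V = {[p34=p35]}: π^{-1}(V) = {p34, p35} ∈ τ ✓.
  V = {[p33=p36], [p34=p35]}: π^{-1}(V) = {p33, p34, p35, p36} ∈ τ ✓.
  V = {[p37]}: π^{-1}(V) = {p37} ∉ τ ✗.
  V = {[p33=p36], [p37]}: π^{-1}(V) = {p33, p36, p37} ∉ τ ✗.
  V = {[p34=p35], [p37]}: π^{-1}(V) = {p34, p35, p37} ∈ τ ✓.
  V = {[p33=p36], [p34=p35], [p37]}: π^{-1}(V) = {p33, p34, p35, p36, p37} ∈ τ ✓.
Open sets in the quotient: τ_Q = {{}, {[p34=p35]}, {[p33=p36], [p34=p35]}, {[p34=p35], [p37]}, {[p33=p36], [p34=p35], [p37]}} (5 elements).


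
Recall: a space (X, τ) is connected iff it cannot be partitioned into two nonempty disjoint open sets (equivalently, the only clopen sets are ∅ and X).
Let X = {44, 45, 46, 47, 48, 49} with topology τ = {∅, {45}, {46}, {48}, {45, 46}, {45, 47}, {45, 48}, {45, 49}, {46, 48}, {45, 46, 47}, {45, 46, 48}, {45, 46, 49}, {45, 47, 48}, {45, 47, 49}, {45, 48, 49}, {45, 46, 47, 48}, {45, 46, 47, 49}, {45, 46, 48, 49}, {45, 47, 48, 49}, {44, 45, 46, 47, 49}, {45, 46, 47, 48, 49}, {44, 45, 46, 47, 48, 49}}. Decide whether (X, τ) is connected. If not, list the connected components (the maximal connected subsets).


(X, τ) is disconnected; components = [{48}, {44, 45, 46, 47, 49}].

Find clopen sets (U ∈ τ with X ∖ U ∈ τ):
  U = ∅, X ∖ U = {44, 45, 46, 47, 48, 49} — both open, so U is clopen.
  U = {48}, X ∖ U = {44, 45, 46, 47, 49} — both open, so U is clopen.
  U = {44, 45, 46, 47, 49}, X ∖ U = {48} — both open, so U is clopen.
  U = {44, 45, 46, 47, 48, 49}, X ∖ U = ∅ — both open, so U is clopen.
Nontrivial clopen(s) exist: e.g. {44, 45, 46, 47, 49}. So (X, τ) is disconnected.
Compute connected components by grouping points that agree on all clopens:
  component: {48}
  component: {44, 45, 46, 47, 49}


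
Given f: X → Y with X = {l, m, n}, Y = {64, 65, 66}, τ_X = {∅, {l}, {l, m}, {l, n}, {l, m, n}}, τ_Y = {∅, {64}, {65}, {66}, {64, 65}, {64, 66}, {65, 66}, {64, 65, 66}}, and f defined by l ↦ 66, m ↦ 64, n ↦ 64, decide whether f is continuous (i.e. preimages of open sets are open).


f is NOT continuous.

Compute f^{-1}(U) for each U ∈ τ_Y:
  U = ∅: f^{-1}(U) = ∅ ∈ τ_X ✓.
  U = {64}: f^{-1}(U) = {m, n} ∉ τ_X ✗.
  U = {65}: f^{-1}(U) = ∅ ∈ τ_X ✓.
  U = {66}: f^{-1}(U) = {l} ∈ τ_X ✓.
  U = {64, 65}: f^{-1}(U) = {m, n} ∉ τ_X ✗.
  U = {64, 66}: f^{-1}(U) = {l, m, n} ∈ τ_X ✓.
  U = {65, 66}: f^{-1}(U) = {l} ∈ τ_X ✓.
  U = {64, 65, 66}: f^{-1}(U) = {l, m, n} ∈ τ_X ✓.
Found U = {64} with f^{-1}(U) = {m, n} not in τ_X. Therefore f is NOT continuous.


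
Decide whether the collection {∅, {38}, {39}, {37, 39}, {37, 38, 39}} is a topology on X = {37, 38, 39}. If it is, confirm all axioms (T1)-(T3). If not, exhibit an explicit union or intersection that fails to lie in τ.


τ is NOT a topology on X.

Axiom (T1): ∅ ∈ τ? Yes; X ∈ τ? Yes.
Axiom (T2/T3): check pairwise unions and intersections of members of τ.
Counterexample for (T2): {38} ∪ {39} = {38, 39} ∉ τ. Therefore τ is NOT a topology.


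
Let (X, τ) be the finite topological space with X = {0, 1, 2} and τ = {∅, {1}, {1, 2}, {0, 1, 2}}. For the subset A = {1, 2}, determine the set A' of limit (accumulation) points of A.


A' = {0, 2}

For each x ∈ X, list the open sets U ∈ τ with x ∈ U, then check whether U ∩ (A ∖ {x}) ≠ ∅ for every such U.
  x = 0: opens ∋ x are {0, 1, 2}; each meets A ∖ {0}, so x IS a limit point.
  x = 1: open {1} ∋ x has {1} ∩ (A ∖ {1}) = ∅, so x is NOT a limit point.
  x = 2: opens ∋ x are {1, 2}, {0, 1, 2}; each meets A ∖ {2}, so x IS a limit point.
Collecting: A' = {0, 2}.


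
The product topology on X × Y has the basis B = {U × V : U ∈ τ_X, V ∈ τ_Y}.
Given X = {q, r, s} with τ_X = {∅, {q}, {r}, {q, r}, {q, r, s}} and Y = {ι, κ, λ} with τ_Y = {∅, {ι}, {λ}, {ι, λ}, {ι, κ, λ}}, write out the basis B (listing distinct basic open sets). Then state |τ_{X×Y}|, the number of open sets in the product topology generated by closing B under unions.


Basis B = {∅ × ∅, {q} × {ι}, {q} × {λ}, {r} × {ι}, {r} × {λ}, {q} × {ι, λ}, {q, r} × {ι}, {q, r} × {λ}, {r} × {ι, λ}, {q} × {ι, κ, λ}, {q, r, s} × {ι}, {q, r, s} × {λ}, {r} × {ι, κ, λ}, {q, r} × {ι, λ}, {q, r} × {ι, κ, λ}, {q, r, s} × {ι, λ}, {q, r, s} × {ι, κ, λ}}; |τ_{X×Y}| = 48.

Enumerate products U × V with U ∈ τ_X, V ∈ τ_Y (deduplicated):
  ∅ × ∅ = {} (∅)
  {q} × {ι} = {(q,ι)}
  {q} × {λ} = {(q,λ)}
  {r} × {ι} = {(r,ι)}
  {r} × {λ} = {(r,λ)}
  {q} × {ι, λ} = {(q,ι), (q,λ)}
  {q, r} × {ι} = {(q,ι), (r,ι)}
  {q, r} × {λ} = {(q,λ), (r,λ)}
  {r} × {ι, λ} = {(r,ι), (r,λ)}
  {q} × {ι, κ, λ} = {(q,ι), (q,κ), (q,λ)}
  {q, r, s} × {ι} = {(q,ι), (r,ι), (s,ι)}
  {q, r, s} × {λ} = {(q,λ), (r,λ), (s,λ)}
  {r} × {ι, κ, λ} = {(r,ι), (r,κ), (r,λ)}
  {q, r} × {ι, λ} = {(q,ι), (q,λ), (r,ι), (r,λ)}
  {q, r} × {ι, κ, λ} = {(q,ι), (q,κ), (q,λ), (r,ι), (r,κ), (r,λ)}
  {q, r, s} × {ι, λ} = {(q,ι), (q,λ), (r,ι), (r,λ), (s,ι), (s,λ)}
  {q, r, s} × {ι, κ, λ} = {(q,ι), (q,κ), (q,λ), (r,ι), (r,κ), (r,λ), (s,ι), (s,κ), (s,λ)}
These 17 distinct sets form the basis B.
Close under arbitrary unions to get τ_{X×Y}; counting gives |τ_{X×Y}| = 48.


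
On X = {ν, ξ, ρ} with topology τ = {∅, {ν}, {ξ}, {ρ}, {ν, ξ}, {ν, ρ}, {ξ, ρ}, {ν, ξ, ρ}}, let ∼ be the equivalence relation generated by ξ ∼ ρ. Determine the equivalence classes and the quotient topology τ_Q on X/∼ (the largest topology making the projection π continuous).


X/∼ = {[ν], [ξ=ρ]}; |τ_Q| = 4.

Equivalence classes: [ν], [ξ=ρ].
Quotient map π: X → X/∼ sends ν ↦ [ν], ξ ↦ [ξ=ρ], ρ ↦ [ξ=ρ].
For each subset V ⊆ X/∼, compute π^{-1}(V) ⊆ X and check whether π^{-1}(V) ∈ τ. V is open in τ_Q iff π^{-1}(V) ∈ τ.
  V = {}: π^{-1}(V) = ∅ ∈ τ ✓.
  V = {[ν]}: π^{-1}(V) = {ν} ∈ τ ✓.
  V = {[ξ=ρ]}: π^{-1}(V) = {ξ, ρ} ∈ τ ✓.
  V = {[ν], [ξ=ρ]}: π^{-1}(V) = {ν, ξ, ρ} ∈ τ ✓.
Open sets in the quotient: τ_Q = {{}, {[ν]}, {[ξ=ρ]}, {[ν], [ξ=ρ]}} (4 elements).


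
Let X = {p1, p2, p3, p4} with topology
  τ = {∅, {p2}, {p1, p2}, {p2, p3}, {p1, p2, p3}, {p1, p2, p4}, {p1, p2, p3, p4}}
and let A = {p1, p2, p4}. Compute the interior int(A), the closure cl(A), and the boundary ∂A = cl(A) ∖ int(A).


int(A) = {p1, p2, p4}, cl(A) = {p1, p2, p3, p4}, ∂A = {p3}.

Closed sets in (X, τ) are complements of opens:
  closed(X, τ) = {∅, {p3}, {p4}, {p1, p4}, {p3, p4}, {p1, p3, p4}, {p1, p2, p3, p4}}.
int(A) = ⋃ {U ∈ τ : U ⊆ A}. Opens contained in A: ∅, {p2}, {p1, p2}, {p1, p2, p4}.
Taking the union of these: int(A) = {p1, p2, p4}.
cl(A) = ⋂ {C closed : A ⊆ C}. Closed sets containing A: {p1, p2, p3, p4}.
Intersecting these: cl(A) = {p1, p2, p3, p4}.
∂A = cl(A) ∖ int(A) = {p1, p2, p3, p4} ∖ {p1, p2, p4} = {p3}.


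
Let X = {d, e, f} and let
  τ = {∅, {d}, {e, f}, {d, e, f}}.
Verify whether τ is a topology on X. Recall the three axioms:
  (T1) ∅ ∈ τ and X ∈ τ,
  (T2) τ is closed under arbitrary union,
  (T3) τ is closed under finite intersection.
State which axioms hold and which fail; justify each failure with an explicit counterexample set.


τ IS a topology on X.

Axiom (T1): ∅ ∈ τ? Yes; X ∈ τ? Yes.
Axiom (T2/T3): check pairwise unions and intersections of members of τ.
All pairwise intersections and unions checked — each lies in τ. Therefore τ satisfies (T1), (T2), (T3): it IS a topology on X.


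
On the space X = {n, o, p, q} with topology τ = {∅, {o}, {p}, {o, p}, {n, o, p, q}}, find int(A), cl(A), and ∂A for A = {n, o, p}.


int(A) = {o, p}, cl(A) = {n, o, p, q}, ∂A = {n, q}.

Closed sets in (X, τ) are complements of opens:
  closed(X, τ) = {∅, {n, q}, {n, o, q}, {n, p, q}, {n, o, p, q}}.
int(A) = ⋃ {U ∈ τ : U ⊆ A}. Opens contained in A: ∅, {o}, {p}, {o, p}.
Taking the union of these: int(A) = {o, p}.
cl(A) = ⋂ {C closed : A ⊆ C}. Closed sets containing A: {n, o, p, q}.
Intersecting these: cl(A) = {n, o, p, q}.
∂A = cl(A) ∖ int(A) = {n, o, p, q} ∖ {o, p} = {n, q}.


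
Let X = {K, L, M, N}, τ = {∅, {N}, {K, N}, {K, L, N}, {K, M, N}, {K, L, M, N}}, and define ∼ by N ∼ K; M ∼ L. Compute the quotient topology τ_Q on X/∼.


X/∼ = {[K=N], [L=M]}; |τ_Q| = 3.

Equivalence classes: [K=N], [L=M].
Quotient map π: X → X/∼ sends K ↦ [K=N], L ↦ [L=M], M ↦ [L=M], N ↦ [K=N].
For each subset V ⊆ X/∼, compute π^{-1}(V) ⊆ X and check whether π^{-1}(V) ∈ τ. V is open in τ_Q iff π^{-1}(V) ∈ τ.
  V = {}: π^{-1}(V) = ∅ ∈ τ ✓.
  V = {[K=N]}: π^{-1}(V) = {K, N} ∈ τ ✓.
  V = {[L=M]}: π^{-1}(V) = {L, M} ∉ τ ✗.
  V = {[K=N], [L=M]}: π^{-1}(V) = {K, L, M, N} ∈ τ ✓.
Open sets in the quotient: τ_Q = {{}, {[K=N]}, {[K=N], [L=M]}} (3 elements).


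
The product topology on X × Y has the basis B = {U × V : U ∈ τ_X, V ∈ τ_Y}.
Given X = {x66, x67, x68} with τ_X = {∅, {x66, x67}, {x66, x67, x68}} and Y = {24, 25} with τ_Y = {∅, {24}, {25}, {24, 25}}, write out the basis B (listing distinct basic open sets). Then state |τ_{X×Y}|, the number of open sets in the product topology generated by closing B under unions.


Basis B = {∅ × ∅, {x66, x67} × {24}, {x66, x67} × {25}, {x66, x67, x68} × {24}, {x66, x67, x68} × {25}, {x66, x67} × {24, 25}, {x66, x67, x68} × {24, 25}}; |τ_{X×Y}| = 9.

Enumerate products U × V with U ∈ τ_X, V ∈ τ_Y (deduplicated):
  ∅ × ∅ = {} (∅)
  {x66, x67} × {24} = {(x66,24), (x67,24)}
  {x66, x67} × {25} = {(x66,25), (x67,25)}
  {x66, x67, x68} × {24} = {(x66,24), (x67,24), (x68,24)}
  {x66, x67, x68} × {25} = {(x66,25), (x67,25), (x68,25)}
  {x66, x67} × {24, 25} = {(x66,24), (x66,25), (x67,24), (x67,25)}
  {x66, x67, x68} × {24, 25} = {(x66,24), (x66,25), (x67,24), (x67,25), (x68,24), (x68,25)}
These 7 distinct sets form the basis B.
Close under arbitrary unions to get τ_{X×Y}; counting gives |τ_{X×Y}| = 9.


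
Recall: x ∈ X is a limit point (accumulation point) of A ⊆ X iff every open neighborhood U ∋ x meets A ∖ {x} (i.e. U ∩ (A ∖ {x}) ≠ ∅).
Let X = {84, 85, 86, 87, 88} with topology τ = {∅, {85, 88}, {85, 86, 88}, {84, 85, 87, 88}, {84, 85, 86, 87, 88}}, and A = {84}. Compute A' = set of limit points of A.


A' = {87}

For each x ∈ X, list the open sets U ∈ τ with x ∈ U, then check whether U ∩ (A ∖ {x}) ≠ ∅ for every such U.
  x = 84: open {84, 85, 87, 88} ∋ x has {84, 85, 87, 88} ∩ (A ∖ {84}) = ∅, so x is NOT a limit point.
  x = 85: open {85, 88} ∋ x has {85, 88} ∩ (A ∖ {85}) = ∅, so x is NOT a limit point.
  x = 86: open {85, 86, 88} ∋ x has {85, 86, 88} ∩ (A ∖ {86}) = ∅, so x is NOT a limit point.
  x = 87: opens ∋ x are {84, 85, 87, 88}, {84, 85, 86, 87, 88}; each meets A ∖ {87}, so x IS a limit point.
  x = 88: open {85, 88} ∋ x has {85, 88} ∩ (A ∖ {88}) = ∅, so x is NOT a limit point.
Collecting: A' = {87}.


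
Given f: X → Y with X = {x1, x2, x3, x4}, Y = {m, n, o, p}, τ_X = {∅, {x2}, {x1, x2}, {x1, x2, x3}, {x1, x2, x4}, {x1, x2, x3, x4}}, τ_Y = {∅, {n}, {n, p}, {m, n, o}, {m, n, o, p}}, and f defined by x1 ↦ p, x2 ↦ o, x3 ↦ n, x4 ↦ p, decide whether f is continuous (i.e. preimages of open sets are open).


f is NOT continuous.

Compute f^{-1}(U) for each U ∈ τ_Y:
  U = ∅: f^{-1}(U) = ∅ ∈ τ_X ✓.
  U = {n}: f^{-1}(U) = {x3} ∉ τ_X ✗.
  U = {n, p}: f^{-1}(U) = {x1, x3, x4} ∉ τ_X ✗.
  U = {m, n, o}: f^{-1}(U) = {x2, x3} ∉ τ_X ✗.
  U = {m, n, o, p}: f^{-1}(U) = {x1, x2, x3, x4} ∈ τ_X ✓.
Found U = {n} with f^{-1}(U) = {x3} not in τ_X. Therefore f is NOT continuous.


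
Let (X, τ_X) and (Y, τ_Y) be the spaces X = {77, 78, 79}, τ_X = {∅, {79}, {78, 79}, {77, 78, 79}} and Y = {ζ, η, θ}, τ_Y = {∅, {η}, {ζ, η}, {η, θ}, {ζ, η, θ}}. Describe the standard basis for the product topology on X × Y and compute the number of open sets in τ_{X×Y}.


Basis B = {∅ × ∅, {79} × {η}, {78, 79} × {η}, {79} × {ζ, η}, {79} × {η, θ}, {77, 78, 79} × {η}, {79} × {ζ, η, θ}, {78, 79} × {ζ, η}, {78, 79} × {η, θ}, {77, 78, 79} × {ζ, η}, {77, 78, 79} × {η, θ}, {78, 79} × {ζ, η, θ}, {77, 78, 79} × {ζ, η, θ}}; |τ_{X×Y}| = 30.

Enumerate products U × V with U ∈ τ_X, V ∈ τ_Y (deduplicated):
  ∅ × ∅ = {} (∅)
  {79} × {η} = {(79,η)}
  {78, 79} × {η} = {(78,η), (79,η)}
  {79} × {ζ, η} = {(79,ζ), (79,η)}
  {79} × {η, θ} = {(79,η), (79,θ)}
  {77, 78, 79} × {η} = {(77,η), (78,η), (79,η)}
  {79} × {ζ, η, θ} = {(79,ζ), (79,η), (79,θ)}
  {78, 79} × {ζ, η} = {(78,ζ), (78,η), (79,ζ), (79,η)}
  {78, 79} × {η, θ} = {(78,η), (78,θ), (79,η), (79,θ)}
  {77, 78, 79} × {ζ, η} = {(77,ζ), (77,η), (78,ζ), (78,η), (79,ζ), (79,η)}
  {77, 78, 79} × {η, θ} = {(77,η), (77,θ), (78,η), (78,θ), (79,η), (79,θ)}
  {78, 79} × {ζ, η, θ} = {(78,ζ), (78,η), (78,θ), (79,ζ), (79,η), (79,θ)}
  {77, 78, 79} × {ζ, η, θ} = {(77,ζ), (77,η), (77,θ), (78,ζ), (78,η), (78,θ), (79,ζ), (79,η), (79,θ)}
These 13 distinct sets form the basis B.
Close under arbitrary unions to get τ_{X×Y}; counting gives |τ_{X×Y}| = 30.


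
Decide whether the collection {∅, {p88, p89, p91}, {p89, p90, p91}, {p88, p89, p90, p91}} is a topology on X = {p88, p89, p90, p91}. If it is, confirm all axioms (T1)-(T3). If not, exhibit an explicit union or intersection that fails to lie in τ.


τ is NOT a topology on X.

Axiom (T1): ∅ ∈ τ? Yes; X ∈ τ? Yes.
Axiom (T2/T3): check pairwise unions and intersections of members of τ.
Counterexample for (T3): {p88, p89, p91} ∩ {p89, p90, p91} = {p89, p91} ∉ τ. Therefore τ is NOT a topology.


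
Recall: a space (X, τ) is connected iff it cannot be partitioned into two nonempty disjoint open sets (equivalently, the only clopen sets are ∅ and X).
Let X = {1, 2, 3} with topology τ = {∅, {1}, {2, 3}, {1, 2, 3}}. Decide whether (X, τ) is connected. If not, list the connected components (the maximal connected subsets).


(X, τ) is disconnected; components = [{1}, {2, 3}].

Find clopen sets (U ∈ τ with X ∖ U ∈ τ):
  U = ∅, X ∖ U = {1, 2, 3} — both open, so U is clopen.
  U = {1}, X ∖ U = {2, 3} — both open, so U is clopen.
  U = {2, 3}, X ∖ U = {1} — both open, so U is clopen.
  U = {1, 2, 3}, X ∖ U = ∅ — both open, so U is clopen.
Nontrivial clopen(s) exist: e.g. {1}. So (X, τ) is disconnected.
Compute connected components by grouping points that agree on all clopens:
  component: {1}
  component: {2, 3}


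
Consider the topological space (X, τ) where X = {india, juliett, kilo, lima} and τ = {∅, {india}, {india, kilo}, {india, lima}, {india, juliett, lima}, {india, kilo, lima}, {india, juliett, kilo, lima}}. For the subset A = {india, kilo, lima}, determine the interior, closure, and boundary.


int(A) = {india, kilo, lima}, cl(A) = {india, juliett, kilo, lima}, ∂A = {juliett}.

Closed sets in (X, τ) are complements of opens:
  closed(X, τ) = {∅, {juliett}, {kilo}, {juliett, kilo}, {juliett, lima}, {juliett, kilo, lima}, {india, juliett, kilo, lima}}.
int(A) = ⋃ {U ∈ τ : U ⊆ A}. Opens contained in A: ∅, {india}, {india, kilo}, {india, lima}, {india, kilo, lima}.
Taking the union of these: int(A) = {india, kilo, lima}.
cl(A) = ⋂ {C closed : A ⊆ C}. Closed sets containing A: {india, juliett, kilo, lima}.
Intersecting these: cl(A) = {india, juliett, kilo, lima}.
∂A = cl(A) ∖ int(A) = {india, juliett, kilo, lima} ∖ {india, kilo, lima} = {juliett}.


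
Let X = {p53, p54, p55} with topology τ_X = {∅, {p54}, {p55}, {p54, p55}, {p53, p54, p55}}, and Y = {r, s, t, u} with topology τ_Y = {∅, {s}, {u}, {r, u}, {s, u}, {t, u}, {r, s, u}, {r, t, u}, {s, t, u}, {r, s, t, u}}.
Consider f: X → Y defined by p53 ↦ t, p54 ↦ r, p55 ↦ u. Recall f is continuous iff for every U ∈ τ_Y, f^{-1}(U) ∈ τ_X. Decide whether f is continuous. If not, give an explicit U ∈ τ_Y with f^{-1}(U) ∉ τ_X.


f is NOT continuous.

Compute f^{-1}(U) for each U ∈ τ_Y:
  U = ∅: f^{-1}(U) = ∅ ∈ τ_X ✓.
  U = {s}: f^{-1}(U) = ∅ ∈ τ_X ✓.
  U = {u}: f^{-1}(U) = {p55} ∈ τ_X ✓.
  U = {r, u}: f^{-1}(U) = {p54, p55} ∈ τ_X ✓.
  U = {s, u}: f^{-1}(U) = {p55} ∈ τ_X ✓.
  U = {t, u}: f^{-1}(U) = {p53, p55} ∉ τ_X ✗.
  U = {r, s, u}: f^{-1}(U) = {p54, p55} ∈ τ_X ✓.
  U = {r, t, u}: f^{-1}(U) = {p53, p54, p55} ∈ τ_X ✓.
  U = {s, t, u}: f^{-1}(U) = {p53, p55} ∉ τ_X ✗.
  U = {r, s, t, u}: f^{-1}(U) = {p53, p54, p55} ∈ τ_X ✓.
Found U = {t, u} with f^{-1}(U) = {p53, p55} not in τ_X. Therefore f is NOT continuous.


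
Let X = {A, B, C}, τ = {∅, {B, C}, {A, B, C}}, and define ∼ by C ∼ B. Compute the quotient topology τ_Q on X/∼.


X/∼ = {[A], [B=C]}; |τ_Q| = 3.

Equivalence classes: [A], [B=C].
Quotient map π: X → X/∼ sends A ↦ [A], B ↦ [B=C], C ↦ [B=C].
For each subset V ⊆ X/∼, compute π^{-1}(V) ⊆ X and check whether π^{-1}(V) ∈ τ. V is open in τ_Q iff π^{-1}(V) ∈ τ.
  V = {}: π^{-1}(V) = ∅ ∈ τ ✓.
  V = {[A]}: π^{-1}(V) = {A} ∉ τ ✗.
  V = {[B=C]}: π^{-1}(V) = {B, C} ∈ τ ✓.
  V = {[A], [B=C]}: π^{-1}(V) = {A, B, C} ∈ τ ✓.
Open sets in the quotient: τ_Q = {{}, {[B=C]}, {[A], [B=C]}} (3 elements).


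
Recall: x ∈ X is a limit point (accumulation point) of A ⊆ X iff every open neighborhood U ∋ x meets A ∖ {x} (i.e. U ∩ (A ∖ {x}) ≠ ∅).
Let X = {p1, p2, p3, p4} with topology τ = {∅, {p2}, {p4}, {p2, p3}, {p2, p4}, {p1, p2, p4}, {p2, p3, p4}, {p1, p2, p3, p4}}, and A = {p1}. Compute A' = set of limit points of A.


A' = ∅

For each x ∈ X, list the open sets U ∈ τ with x ∈ U, then check whether U ∩ (A ∖ {x}) ≠ ∅ for every such U.
  x = p1: open {p1, p2, p4} ∋ x has {p1, p2, p4} ∩ (A ∖ {p1}) = ∅, so x is NOT a limit point.
  x = p2: open {p2} ∋ x has {p2} ∩ (A ∖ {p2}) = ∅, so x is NOT a limit point.
  x = p3: open {p2, p3} ∋ x has {p2, p3} ∩ (A ∖ {p3}) = ∅, so x is NOT a limit point.
  x = p4: open {p4} ∋ x has {p4} ∩ (A ∖ {p4}) = ∅, so x is NOT a limit point.
Collecting: A' = ∅.


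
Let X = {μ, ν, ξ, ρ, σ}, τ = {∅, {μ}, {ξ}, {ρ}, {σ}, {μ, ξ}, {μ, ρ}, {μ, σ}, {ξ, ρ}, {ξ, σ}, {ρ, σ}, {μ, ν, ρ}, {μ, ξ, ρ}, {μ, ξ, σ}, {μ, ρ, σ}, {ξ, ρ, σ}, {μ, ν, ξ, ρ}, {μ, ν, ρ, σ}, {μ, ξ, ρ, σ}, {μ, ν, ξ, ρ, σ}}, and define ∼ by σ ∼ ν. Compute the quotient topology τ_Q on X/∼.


X/∼ = {[μ], [ν=σ], [ξ], [ρ]}; |τ_Q| = 10.

Equivalence classes: [μ], [ν=σ], [ξ], [ρ].
Quotient map π: X → X/∼ sends μ ↦ [μ], ν ↦ [ν=σ], ξ ↦ [ξ], ρ ↦ [ρ], σ ↦ [ν=σ].
For each subset V ⊆ X/∼, compute π^{-1}(V) ⊆ X and check whether π^{-1}(V) ∈ τ. V is open in τ_Q iff π^{-1}(V) ∈ τ.
  V = {}: π^{-1}(V) = ∅ ∈ τ ✓.
  V = {[μ]}: π^{-1}(V) = {μ} ∈ τ ✓.
  V = {[ν=σ]}: π^{-1}(V) = {ν, σ} ∉ τ ✗.
  V = {[μ], [ν=σ]}: π^{-1}(V) = {μ, ν, σ} ∉ τ ✗.
  V = {[ξ]}: π^{-1}(V) = {ξ} ∈ τ ✓.
  V = {[μ], [ξ]}: π^{-1}(V) = {μ, ξ} ∈ τ ✓.
  V = {[ν=σ], [ξ]}: π^{-1}(V) = {ν, ξ, σ} ∉ τ ✗.
  V = {[μ], [ν=σ], [ξ]}: π^{-1}(V) = {μ, ν, ξ, σ} ∉ τ ✗.
  V = {[ρ]}: π^{-1}(V) = {ρ} ∈ τ ✓.
  V = {[μ], [ρ]}: π^{-1}(V) = {μ, ρ} ∈ τ ✓.
  V = {[ν=σ], [ρ]}: π^{-1}(V) = {ν, ρ, σ} ∉ τ ✗.
  V = {[μ], [ν=σ], [ρ]}: π^{-1}(V) = {μ, ν, ρ, σ} ∈ τ ✓.
  V = {[ξ], [ρ]}: π^{-1}(V) = {ξ, ρ} ∈ τ ✓.
  V = {[μ], [ξ], [ρ]}: π^{-1}(V) = {μ, ξ, ρ} ∈ τ ✓.
  V = {[ν=σ], [ξ], [ρ]}: π^{-1}(V) = {ν, ξ, ρ, σ} ∉ τ ✗.
  V = {[μ], [ν=σ], [ξ], [ρ]}: π^{-1}(V) = {μ, ν, ξ, ρ, σ} ∈ τ ✓.
Open sets in the quotient: τ_Q = {{}, {[μ]}, {[ξ]}, {[μ], [ξ]}, {[ρ]}, {[μ], [ρ]}, {[μ], [ν=σ], [ρ]}, {[ξ], [ρ]}, {[μ], [ξ], [ρ]}, {[μ], [ν=σ], [ξ], [ρ]}} (10 elements).


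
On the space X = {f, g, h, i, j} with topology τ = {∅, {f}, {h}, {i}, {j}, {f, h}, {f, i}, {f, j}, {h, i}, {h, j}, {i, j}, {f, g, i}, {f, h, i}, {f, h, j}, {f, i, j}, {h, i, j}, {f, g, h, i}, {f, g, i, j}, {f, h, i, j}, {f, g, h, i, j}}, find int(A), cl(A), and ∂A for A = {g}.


int(A) = ∅, cl(A) = {g}, ∂A = {g}.

Closed sets in (X, τ) are complements of opens:
  closed(X, τ) = {∅, {g}, {h}, {j}, {f, g}, {g, h}, {g, i}, {g, j}, {h, j}, {f, g, h}, {f, g, i}, {f, g, j}, {g, h, i}, {g, h, j}, {g, i, j}, {f, g, h, i}, {f, g, h, j}, {f, g, i, j}, {g, h, i, j}, {f, g, h, i, j}}.
int(A) = ⋃ {U ∈ τ : U ⊆ A}. Opens contained in A: ∅.
Taking the union of these: int(A) = ∅.
cl(A) = ⋂ {C closed : A ⊆ C}. Closed sets containing A: {g}, {f, g}, {g, h}, {g, i}, {g, j}, {f, g, h}, {f, g, i}, {f, g, j}, {g, h, i}, {g, h, j}, {g, i, j}, {f, g, h, i}, {f, g, h, j}, {f, g, i, j}, {g, h, i, j}, {f, g, h, i, j}.
Intersecting these: cl(A) = {g}.
∂A = cl(A) ∖ int(A) = {g} ∖ ∅ = {g}.
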